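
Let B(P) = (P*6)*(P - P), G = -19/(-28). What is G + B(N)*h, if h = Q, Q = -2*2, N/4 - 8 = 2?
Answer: 19/28 ≈ 0.67857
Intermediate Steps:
N = 40 (N = 32 + 4*2 = 32 + 8 = 40)
Q = -4
h = -4
G = 19/28 (G = -19*(-1/28) = 19/28 ≈ 0.67857)
B(P) = 0 (B(P) = (6*P)*0 = 0)
G + B(N)*h = 19/28 + 0*(-4) = 19/28 + 0 = 19/28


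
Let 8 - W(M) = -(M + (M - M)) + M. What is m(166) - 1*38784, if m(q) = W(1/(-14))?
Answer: -38776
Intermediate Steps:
W(M) = 8 (W(M) = 8 - (-(M + (M - M)) + M) = 8 - (-(M + 0) + M) = 8 - (-M + M) = 8 - 1*0 = 8 + 0 = 8)
m(q) = 8
m(166) - 1*38784 = 8 - 1*38784 = 8 - 38784 = -38776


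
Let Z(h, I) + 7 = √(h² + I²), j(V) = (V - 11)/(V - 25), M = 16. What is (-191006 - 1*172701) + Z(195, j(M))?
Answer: -363714 + 5*√123202/9 ≈ -3.6352e+5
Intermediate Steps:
j(V) = (-11 + V)/(-25 + V)
Z(h, I) = -7 + √(I² + h²) (Z(h, I) = -7 + √(h² + I²) = -7 + √(I² + h²))
(-191006 - 1*172701) + Z(195, j(M)) = (-191006 - 1*172701) + (-7 + √(((-11 + 16)/(-25 + 16))² + 195²)) = (-191006 - 172701) + (-7 + √((5/(-9))² + 38025)) = -363707 + (-7 + √((-⅑*5)² + 38025)) = -363707 + (-7 + √((-5/9)² + 38025)) = -363707 + (-7 + √(25/81 + 38025)) = -363707 + (-7 + √(3080050/81)) = -363707 + (-7 + 5*√123202/9) = -363714 + 5*√123202/9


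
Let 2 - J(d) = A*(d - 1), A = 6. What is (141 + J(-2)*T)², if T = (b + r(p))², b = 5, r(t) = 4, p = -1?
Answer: 3101121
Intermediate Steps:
T = 81 (T = (5 + 4)² = 9² = 81)
J(d) = 8 - 6*d (J(d) = 2 - 6*(d - 1) = 2 - 6*(-1 + d) = 2 - (-6 + 6*d) = 2 + (6 - 6*d) = 8 - 6*d)
(141 + J(-2)*T)² = (141 + (8 - 6*(-2))*81)² = (141 + (8 + 12)*81)² = (141 + 20*81)² = (141 + 1620)² = 1761² = 3101121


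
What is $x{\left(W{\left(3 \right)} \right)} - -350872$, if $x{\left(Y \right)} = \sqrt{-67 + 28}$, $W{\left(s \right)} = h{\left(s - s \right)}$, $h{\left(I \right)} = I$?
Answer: $350872 + i \sqrt{39} \approx 3.5087 \cdot 10^{5} + 6.245 i$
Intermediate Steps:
$W{\left(s \right)} = 0$ ($W{\left(s \right)} = s - s = 0$)
$x{\left(Y \right)} = i \sqrt{39}$ ($x{\left(Y \right)} = \sqrt{-39} = i \sqrt{39}$)
$x{\left(W{\left(3 \right)} \right)} - -350872 = i \sqrt{39} - -350872 = i \sqrt{39} + 350872 = 350872 + i \sqrt{39}$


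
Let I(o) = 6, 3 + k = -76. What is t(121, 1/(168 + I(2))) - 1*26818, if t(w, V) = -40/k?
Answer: -2118582/79 ≈ -26818.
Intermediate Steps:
k = -79 (k = -3 - 76 = -79)
t(w, V) = 40/79 (t(w, V) = -40/(-79) = -40*(-1/79) = 40/79)
t(121, 1/(168 + I(2))) - 1*26818 = 40/79 - 1*26818 = 40/79 - 26818 = -2118582/79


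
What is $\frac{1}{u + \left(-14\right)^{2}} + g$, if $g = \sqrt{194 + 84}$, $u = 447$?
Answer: $\frac{1}{643} + \sqrt{278} \approx 16.675$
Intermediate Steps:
$g = \sqrt{278} \approx 16.673$
$\frac{1}{u + \left(-14\right)^{2}} + g = \frac{1}{447 + \left(-14\right)^{2}} + \sqrt{278} = \frac{1}{447 + 196} + \sqrt{278} = \frac{1}{643} + \sqrt{278}$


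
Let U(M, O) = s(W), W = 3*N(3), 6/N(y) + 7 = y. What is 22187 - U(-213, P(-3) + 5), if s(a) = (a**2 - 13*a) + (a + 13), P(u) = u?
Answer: 88399/4 ≈ 22100.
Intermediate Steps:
N(y) = 6/(-7 + y)
W = -9/2 (W = 3*(6/(-7 + 3)) = 3*(6/(-4)) = 3*(6*(-1/4)) = 3*(-3/2) = -9/2 ≈ -4.5000)
s(a) = 13 + a**2 - 12*a (s(a) = (a**2 - 13*a) + (13 + a) = 13 + a**2 - 12*a)
U(M, O) = 349/4 (U(M, O) = 13 + (-9/2)**2 - 12*(-9/2) = 13 + 81/4 + 54 = 349/4)
22187 - U(-213, P(-3) + 5) = 22187 - 1*349/4 = 22187 - 349/4 = 88399/4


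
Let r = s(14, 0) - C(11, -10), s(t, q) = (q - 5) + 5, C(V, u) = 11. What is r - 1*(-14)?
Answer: 3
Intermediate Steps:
s(t, q) = q (s(t, q) = (-5 + q) + 5 = q)
r = -11 (r = 0 - 1*11 = 0 - 11 = -11)
r - 1*(-14) = -11 - 1*(-14) = -11 + 14 = 3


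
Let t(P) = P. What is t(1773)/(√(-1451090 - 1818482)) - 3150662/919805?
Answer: -3150662/919805 - 1773*I*√817393/1634786 ≈ -3.4254 - 0.98054*I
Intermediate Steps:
t(1773)/(√(-1451090 - 1818482)) - 3150662/919805 = 1773/(√(-1451090 - 1818482)) - 3150662/919805 = 1773/(√(-3269572)) - 3150662*1/919805 = 1773/((2*I*√817393)) - 3150662/919805 = 1773*(-I*√817393/1634786) - 3150662/919805 = -1773*I*√817393/1634786 - 3150662/919805 = -3150662/919805 - 1773*I*√817393/1634786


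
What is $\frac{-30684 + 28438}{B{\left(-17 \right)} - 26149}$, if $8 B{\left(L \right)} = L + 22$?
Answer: $\frac{17968}{209187} \approx 0.085894$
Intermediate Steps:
$B{\left(L \right)} = \frac{11}{4} + \frac{L}{8}$ ($B{\left(L \right)} = \frac{L + 22}{8} = \frac{22 + L}{8} = \frac{11}{4} + \frac{L}{8}$)
$\frac{-30684 + 28438}{B{\left(-17 \right)} - 26149} = \frac{-30684 + 28438}{\left(\frac{11}{4} + \frac{1}{8} \left(-17\right)\right) - 26149} = - \frac{2246}{\left(\frac{11}{4} - \frac{17}{8}\right) - 26149} = - \frac{2246}{\frac{5}{8} - 26149} = - \frac{2246}{- \frac{209187}{8}} = \left(-2246\right) \left(- \frac{8}{209187}\right) = \frac{17968}{209187}$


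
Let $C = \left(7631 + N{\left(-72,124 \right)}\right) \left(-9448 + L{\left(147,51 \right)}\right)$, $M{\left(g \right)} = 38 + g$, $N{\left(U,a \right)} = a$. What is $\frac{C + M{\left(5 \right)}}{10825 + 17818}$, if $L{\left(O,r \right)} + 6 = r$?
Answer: $- \frac{72920222}{28643} \approx -2545.8$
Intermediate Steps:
$L{\left(O,r \right)} = -6 + r$
$C = -72920265$ ($C = \left(7631 + 124\right) \left(-9448 + \left(-6 + 51\right)\right) = 7755 \left(-9448 + 45\right) = 7755 \left(-9403\right) = -72920265$)
$\frac{C + M{\left(5 \right)}}{10825 + 17818} = \frac{-72920265 + \left(38 + 5\right)}{10825 + 17818} = \frac{-72920265 + 43}{28643} = \left(-72920222\right) \frac{1}{28643} = - \frac{72920222}{28643}$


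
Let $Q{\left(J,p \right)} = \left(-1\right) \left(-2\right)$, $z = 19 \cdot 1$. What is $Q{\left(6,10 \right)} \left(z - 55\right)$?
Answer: $-72$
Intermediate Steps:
$z = 19$
$Q{\left(J,p \right)} = 2$
$Q{\left(6,10 \right)} \left(z - 55\right) = 2 \left(19 - 55\right) = 2 \left(-36\right) = -72$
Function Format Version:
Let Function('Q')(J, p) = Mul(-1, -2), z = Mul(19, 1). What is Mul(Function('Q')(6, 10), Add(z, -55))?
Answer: -72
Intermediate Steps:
z = 19
Function('Q')(J, p) = 2
Mul(Function('Q')(6, 10), Add(z, -55)) = Mul(2, Add(19, -55)) = Mul(2, -36) = -72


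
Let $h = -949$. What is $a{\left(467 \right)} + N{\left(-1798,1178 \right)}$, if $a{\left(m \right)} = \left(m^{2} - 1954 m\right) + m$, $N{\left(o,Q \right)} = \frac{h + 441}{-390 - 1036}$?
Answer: $- \frac{494794652}{713} \approx -6.9396 \cdot 10^{5}$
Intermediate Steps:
$N{\left(o,Q \right)} = \frac{254}{713}$ ($N{\left(o,Q \right)} = \frac{-949 + 441}{-390 - 1036} = - \frac{508}{-1426} = \left(-508\right) \left(- \frac{1}{1426}\right) = \frac{254}{713}$)
$a{\left(m \right)} = m^{2} - 1953 m$
$a{\left(467 \right)} + N{\left(-1798,1178 \right)} = 467 \left(-1953 + 467\right) + \frac{254}{713} = 467 \left(-1486\right) + \frac{254}{713} = -693962 + \frac{254}{713} = - \frac{494794652}{713}$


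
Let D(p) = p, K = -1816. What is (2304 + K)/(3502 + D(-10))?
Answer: 122/873 ≈ 0.13975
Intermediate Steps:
(2304 + K)/(3502 + D(-10)) = (2304 - 1816)/(3502 - 10) = 488/3492 = 488*(1/3492) = 122/873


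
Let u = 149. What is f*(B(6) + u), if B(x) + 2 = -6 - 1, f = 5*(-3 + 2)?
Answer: -700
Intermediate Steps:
f = -5 (f = 5*(-1) = -5)
B(x) = -9 (B(x) = -2 + (-6 - 1) = -2 - 7 = -9)
f*(B(6) + u) = -5*(-9 + 149) = -5*140 = -700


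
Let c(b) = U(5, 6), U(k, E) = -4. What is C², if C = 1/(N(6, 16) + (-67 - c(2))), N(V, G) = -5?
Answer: 1/4624 ≈ 0.00021626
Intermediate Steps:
c(b) = -4
C = -1/68 (C = 1/(-5 + (-67 - 1*(-4))) = 1/(-5 + (-67 + 4)) = 1/(-5 - 63) = 1/(-68) = -1/68 ≈ -0.014706)
C² = (-1/68)² = 1/4624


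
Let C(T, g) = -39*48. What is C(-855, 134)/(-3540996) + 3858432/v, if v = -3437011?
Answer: -379340505380/338067838971 ≈ -1.1221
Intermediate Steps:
C(T, g) = -1872
C(-855, 134)/(-3540996) + 3858432/v = -1872/(-3540996) + 3858432/(-3437011) = -1872*(-1/3540996) + 3858432*(-1/3437011) = 52/98361 - 3858432/3437011 = -379340505380/338067838971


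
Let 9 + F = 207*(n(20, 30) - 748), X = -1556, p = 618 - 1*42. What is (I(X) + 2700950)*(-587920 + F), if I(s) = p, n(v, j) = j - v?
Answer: -2001006800570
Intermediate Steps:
p = 576 (p = 618 - 42 = 576)
F = -152775 (F = -9 + 207*((30 - 1*20) - 748) = -9 + 207*((30 - 20) - 748) = -9 + 207*(10 - 748) = -9 + 207*(-738) = -9 - 152766 = -152775)
I(s) = 576
(I(X) + 2700950)*(-587920 + F) = (576 + 2700950)*(-587920 - 152775) = 2701526*(-740695) = -2001006800570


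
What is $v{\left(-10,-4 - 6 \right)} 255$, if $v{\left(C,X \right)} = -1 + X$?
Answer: $-2805$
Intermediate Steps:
$v{\left(-10,-4 - 6 \right)} 255 = \left(-1 - 10\right) 255 = \left(-11\right) 255 = -2805$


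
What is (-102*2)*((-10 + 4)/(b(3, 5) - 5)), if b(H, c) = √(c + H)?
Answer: -360 - 144*√2 ≈ -563.65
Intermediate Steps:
b(H, c) = √(H + c)
(-102*2)*((-10 + 4)/(b(3, 5) - 5)) = (-102*2)*((-10 + 4)/(√(3 + 5) - 5)) = (-17*12)*(-6/(√8 - 5)) = -(-1224)/(2*√2 - 5) = -(-1224)/(-5 + 2*√2) = 1224/(-5 + 2*√2)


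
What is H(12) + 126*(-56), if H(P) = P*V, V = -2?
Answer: -7080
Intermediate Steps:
H(P) = -2*P (H(P) = P*(-2) = -2*P)
H(12) + 126*(-56) = -2*12 + 126*(-56) = -24 - 7056 = -7080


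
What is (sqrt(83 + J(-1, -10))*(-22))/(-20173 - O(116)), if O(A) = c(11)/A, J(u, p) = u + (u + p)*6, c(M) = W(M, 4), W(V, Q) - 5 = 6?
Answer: 10208/2340079 ≈ 0.0043622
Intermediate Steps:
W(V, Q) = 11 (W(V, Q) = 5 + 6 = 11)
c(M) = 11
J(u, p) = 6*p + 7*u (J(u, p) = u + (p + u)*6 = u + (6*p + 6*u) = 6*p + 7*u)
O(A) = 11/A
(sqrt(83 + J(-1, -10))*(-22))/(-20173 - O(116)) = (sqrt(83 + (6*(-10) + 7*(-1)))*(-22))/(-20173 - 11/116) = (sqrt(83 + (-60 - 7))*(-22))/(-20173 - 11/116) = (sqrt(83 - 67)*(-22))/(-20173 - 1*11/116) = (sqrt(16)*(-22))/(-20173 - 11/116) = (4*(-22))/(-2340079/116) = -88*(-116/2340079) = 10208/2340079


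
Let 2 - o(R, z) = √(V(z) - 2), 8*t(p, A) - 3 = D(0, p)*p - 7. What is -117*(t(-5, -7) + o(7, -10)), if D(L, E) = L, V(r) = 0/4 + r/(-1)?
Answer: -351/2 + 234*√2 ≈ 155.43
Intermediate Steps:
V(r) = -r (V(r) = 0*(¼) + r*(-1) = 0 - r = -r)
t(p, A) = -½ (t(p, A) = 3/8 + (0*p - 7)/8 = 3/8 + (0 - 7)/8 = 3/8 + (⅛)*(-7) = 3/8 - 7/8 = -½)
o(R, z) = 2 - √(-2 - z) (o(R, z) = 2 - √(-z - 2) = 2 - √(-2 - z))
-117*(t(-5, -7) + o(7, -10)) = -117*(-½ + (2 - √(-2 - 1*(-10)))) = -117*(-½ + (2 - √(-2 + 10))) = -117*(-½ + (2 - √8)) = -117*(-½ + (2 - 2*√2)) = -117*(3/2 - 2*√2) = -351/2 + 234*√2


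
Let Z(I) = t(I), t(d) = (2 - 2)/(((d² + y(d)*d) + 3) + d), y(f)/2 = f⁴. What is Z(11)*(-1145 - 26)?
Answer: 0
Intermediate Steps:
y(f) = 2*f⁴
t(d) = 0 (t(d) = (2 - 2)/(((d² + (2*d⁴)*d) + 3) + d) = 0/(((d² + 2*d⁵) + 3) + d) = 0/((3 + d² + 2*d⁵) + d) = 0/(3 + d + d² + 2*d⁵) = 0)
Z(I) = 0
Z(11)*(-1145 - 26) = 0*(-1145 - 26) = 0*(-1171) = 0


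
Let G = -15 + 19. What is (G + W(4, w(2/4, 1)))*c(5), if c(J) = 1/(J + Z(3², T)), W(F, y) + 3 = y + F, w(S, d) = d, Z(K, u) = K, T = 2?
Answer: 3/7 ≈ 0.42857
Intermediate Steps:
W(F, y) = -3 + F + y (W(F, y) = -3 + (y + F) = -3 + (F + y) = -3 + F + y)
G = 4
c(J) = 1/(9 + J) (c(J) = 1/(J + 3²) = 1/(J + 9) = 1/(9 + J))
(G + W(4, w(2/4, 1)))*c(5) = (4 + (-3 + 4 + 1))/(9 + 5) = (4 + 2)/14 = 6*(1/14) = 3/7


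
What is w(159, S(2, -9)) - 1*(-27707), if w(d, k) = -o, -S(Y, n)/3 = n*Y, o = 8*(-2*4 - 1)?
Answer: 27779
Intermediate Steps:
o = -72 (o = 8*(-8 - 1) = 8*(-9) = -72)
S(Y, n) = -3*Y*n (S(Y, n) = -3*n*Y = -3*Y*n)
w(d, k) = 72 (w(d, k) = -1*(-72) = 72)
w(159, S(2, -9)) - 1*(-27707) = 72 - 1*(-27707) = 72 + 27707 = 27779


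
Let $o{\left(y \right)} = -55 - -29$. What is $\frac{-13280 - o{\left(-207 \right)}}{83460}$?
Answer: $- \frac{2209}{13910} \approx -0.15881$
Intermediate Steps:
$o{\left(y \right)} = -26$ ($o{\left(y \right)} = -55 + 29 = -26$)
$\frac{-13280 - o{\left(-207 \right)}}{83460} = \frac{-13280 - -26}{83460} = \left(-13280 + 26\right) \frac{1}{83460} = \left(-13254\right) \frac{1}{83460} = - \frac{2209}{13910}$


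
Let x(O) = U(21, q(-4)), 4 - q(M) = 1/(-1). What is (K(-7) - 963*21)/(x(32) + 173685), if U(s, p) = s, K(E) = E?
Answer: -595/5109 ≈ -0.11646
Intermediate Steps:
q(M) = 5 (q(M) = 4 - 1/(-1) = 4 - 1*(-1) = 4 + 1 = 5)
x(O) = 21
(K(-7) - 963*21)/(x(32) + 173685) = (-7 - 963*21)/(21 + 173685) = (-7 - 20223)/173706 = -20230*1/173706 = -595/5109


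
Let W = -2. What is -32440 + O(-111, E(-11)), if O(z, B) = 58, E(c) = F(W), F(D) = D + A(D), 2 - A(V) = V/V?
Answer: -32382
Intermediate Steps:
A(V) = 1 (A(V) = 2 - V/V = 2 - 1*1 = 2 - 1 = 1)
F(D) = 1 + D (F(D) = D + 1 = 1 + D)
E(c) = -1 (E(c) = 1 - 2 = -1)
-32440 + O(-111, E(-11)) = -32440 + 58 = -32382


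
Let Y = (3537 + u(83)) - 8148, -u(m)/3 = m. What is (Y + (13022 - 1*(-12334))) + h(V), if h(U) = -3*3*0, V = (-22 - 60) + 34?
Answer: 20496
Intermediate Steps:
u(m) = -3*m
V = -48 (V = -82 + 34 = -48)
h(U) = 0 (h(U) = -9*0 = 0)
Y = -4860 (Y = (3537 - 3*83) - 8148 = (3537 - 249) - 8148 = 3288 - 8148 = -4860)
(Y + (13022 - 1*(-12334))) + h(V) = (-4860 + (13022 - 1*(-12334))) + 0 = (-4860 + (13022 + 12334)) + 0 = (-4860 + 25356) + 0 = 20496 + 0 = 20496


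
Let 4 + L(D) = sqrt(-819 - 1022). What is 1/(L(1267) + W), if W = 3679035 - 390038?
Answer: 3288993/10817474955890 - I*sqrt(1841)/10817474955890 ≈ 3.0404e-7 - 3.9664e-12*I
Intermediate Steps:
L(D) = -4 + I*sqrt(1841) (L(D) = -4 + sqrt(-819 - 1022) = -4 + sqrt(-1841) = -4 + I*sqrt(1841))
W = 3288997
1/(L(1267) + W) = 1/((-4 + I*sqrt(1841)) + 3288997) = 1/(3288993 + I*sqrt(1841))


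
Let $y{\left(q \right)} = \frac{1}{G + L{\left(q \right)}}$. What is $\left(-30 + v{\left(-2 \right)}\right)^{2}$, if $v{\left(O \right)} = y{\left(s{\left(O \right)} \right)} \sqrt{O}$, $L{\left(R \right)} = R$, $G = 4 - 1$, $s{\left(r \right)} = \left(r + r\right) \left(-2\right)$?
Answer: $\frac{\left(330 - i \sqrt{2}\right)^{2}}{121} \approx 899.98 - 7.7139 i$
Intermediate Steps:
$s{\left(r \right)} = - 4 r$ ($s{\left(r \right)} = 2 r \left(-2\right) = - 4 r$)
$G = 3$
$y{\left(q \right)} = \frac{1}{3 + q}$
$v{\left(O \right)} = \frac{\sqrt{O}}{3 - 4 O}$
$\left(-30 + v{\left(-2 \right)}\right)^{2} = \left(-30 - \frac{\sqrt{-2}}{-3 + 4 \left(-2\right)}\right)^{2} = \left(-30 - \frac{i \sqrt{2}}{-3 - 8}\right)^{2} = \left(-30 - \frac{i \sqrt{2}}{-11}\right)^{2} = \left(-30 - i \sqrt{2} \left(- \frac{1}{11}\right)\right)^{2} = \left(-30 + \frac{i \sqrt{2}}{11}\right)^{2}$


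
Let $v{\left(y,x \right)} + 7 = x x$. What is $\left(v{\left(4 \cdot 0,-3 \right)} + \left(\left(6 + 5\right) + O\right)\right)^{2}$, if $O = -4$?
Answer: $81$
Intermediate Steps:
$v{\left(y,x \right)} = -7 + x^{2}$ ($v{\left(y,x \right)} = -7 + x x = -7 + x^{2}$)
$\left(v{\left(4 \cdot 0,-3 \right)} + \left(\left(6 + 5\right) + O\right)\right)^{2} = \left(\left(-7 + \left(-3\right)^{2}\right) + \left(\left(6 + 5\right) - 4\right)\right)^{2} = \left(\left(-7 + 9\right) + \left(11 - 4\right)\right)^{2} = \left(2 + 7\right)^{2} = 9^{2} = 81$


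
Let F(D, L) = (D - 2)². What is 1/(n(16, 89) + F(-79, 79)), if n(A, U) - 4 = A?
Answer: 1/6581 ≈ 0.00015195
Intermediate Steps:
n(A, U) = 4 + A
F(D, L) = (-2 + D)²
1/(n(16, 89) + F(-79, 79)) = 1/((4 + 16) + (-2 - 79)²) = 1/(20 + (-81)²) = 1/(20 + 6561) = 1/6581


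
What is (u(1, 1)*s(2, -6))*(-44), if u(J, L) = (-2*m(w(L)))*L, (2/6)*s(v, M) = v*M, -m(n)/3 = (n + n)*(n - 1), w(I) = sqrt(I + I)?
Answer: 38016 - 19008*sqrt(2) ≈ 11135.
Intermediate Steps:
w(I) = sqrt(2)*sqrt(I) (w(I) = sqrt(2*I) = sqrt(2)*sqrt(I))
m(n) = -6*n*(-1 + n) (m(n) = -3*(n + n)*(n - 1) = -3*2*n*(-1 + n) = -6*n*(-1 + n))
s(v, M) = 3*M*v (s(v, M) = 3*(v*M) = 3*(M*v) = 3*M*v)
u(J, L) = -12*sqrt(2)*L**(3/2)*(1 - sqrt(2)*sqrt(L)) (u(J, L) = (-12*sqrt(2)*sqrt(L)*(1 - sqrt(2)*sqrt(L)))*L = -12*sqrt(2)*L**(3/2)*(1 - sqrt(2)*sqrt(L)))
(u(1, 1)*s(2, -6))*(-44) = ((24*1**2 - 12*sqrt(2)*1**(3/2))*(3*(-6)*2))*(-44) = ((24*1 - 12*sqrt(2)*1)*(-36))*(-44) = ((24 - 12*sqrt(2))*(-36))*(-44) = (-864 + 432*sqrt(2))*(-44) = 38016 - 19008*sqrt(2)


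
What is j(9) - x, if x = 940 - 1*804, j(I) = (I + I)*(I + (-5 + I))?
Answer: 98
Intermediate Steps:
j(I) = 2*I*(-5 + 2*I) (j(I) = (2*I)*(-5 + 2*I) = 2*I*(-5 + 2*I))
x = 136 (x = 940 - 804 = 136)
j(9) - x = 2*9*(-5 + 2*9) - 1*136 = 2*9*(-5 + 18) - 136 = 2*9*13 - 136 = 234 - 136 = 98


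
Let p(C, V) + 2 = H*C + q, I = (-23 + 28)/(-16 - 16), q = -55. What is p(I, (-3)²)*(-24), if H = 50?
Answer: 3111/2 ≈ 1555.5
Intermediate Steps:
I = -5/32 (I = 5/(-32) = 5*(-1/32) = -5/32 ≈ -0.15625)
p(C, V) = -57 + 50*C (p(C, V) = -2 + (50*C - 55) = -2 + (-55 + 50*C) = -57 + 50*C)
p(I, (-3)²)*(-24) = (-57 + 50*(-5/32))*(-24) = (-57 - 125/16)*(-24) = -1037/16*(-24) = 3111/2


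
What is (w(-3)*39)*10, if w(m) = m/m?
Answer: 390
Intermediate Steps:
w(m) = 1
(w(-3)*39)*10 = (1*39)*10 = 39*10 = 390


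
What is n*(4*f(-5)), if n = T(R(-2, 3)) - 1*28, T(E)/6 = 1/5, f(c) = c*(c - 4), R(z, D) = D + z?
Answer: -4824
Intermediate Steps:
f(c) = c*(-4 + c)
T(E) = 6/5
n = -134/5 (n = 6/5 - 1*28 = 6/5 - 28 = -134/5 ≈ -26.800)
n*(4*f(-5)) = -536*(-5*(-4 - 5))/5 = -536*(-5*(-9))/5 = -536*45/5 = -134/5*180 = -4824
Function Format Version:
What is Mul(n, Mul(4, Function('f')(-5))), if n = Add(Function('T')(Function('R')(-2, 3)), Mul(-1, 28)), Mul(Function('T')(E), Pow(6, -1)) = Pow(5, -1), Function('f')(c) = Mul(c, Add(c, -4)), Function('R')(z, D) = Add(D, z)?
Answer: -4824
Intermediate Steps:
Function('f')(c) = Mul(c, Add(-4, c))
Function('T')(E) = Rational(6, 5) (Function('T')(E) = Mul(6, Pow(5, -1)) = Mul(6, Rational(1, 5)) = Rational(6, 5))
n = Rational(-134, 5) (n = Add(Rational(6, 5), Mul(-1, 28)) = Add(Rational(6, 5), -28) = Rational(-134, 5) ≈ -26.800)
Mul(n, Mul(4, Function('f')(-5))) = Mul(Rational(-134, 5), Mul(4, Mul(-5, Add(-4, -5)))) = Mul(Rational(-134, 5), Mul(4, Mul(-5, -9))) = Mul(Rational(-134, 5), Mul(4, 45)) = Mul(Rational(-134, 5), 180) = -4824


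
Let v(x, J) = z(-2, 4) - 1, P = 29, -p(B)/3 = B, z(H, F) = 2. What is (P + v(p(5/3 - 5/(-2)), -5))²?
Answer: 900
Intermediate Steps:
p(B) = -3*B
v(x, J) = 1 (v(x, J) = 2 - 1 = 1)
(P + v(p(5/3 - 5/(-2)), -5))² = (29 + 1)² = 30² = 900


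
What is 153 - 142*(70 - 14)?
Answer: -7799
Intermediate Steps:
153 - 142*(70 - 14) = 153 - 142*56 = 153 - 7952 = -7799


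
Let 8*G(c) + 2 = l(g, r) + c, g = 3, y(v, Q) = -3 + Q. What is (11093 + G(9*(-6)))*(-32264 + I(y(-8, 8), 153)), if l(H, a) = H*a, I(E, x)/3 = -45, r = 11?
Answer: -2874471679/8 ≈ -3.5931e+8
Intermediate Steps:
I(E, x) = -135 (I(E, x) = 3*(-45) = -135)
G(c) = 31/8 + c/8 (G(c) = -¼ + (3*11 + c)/8 = -¼ + (33 + c)/8 = -¼ + (33/8 + c/8) = 31/8 + c/8)
(11093 + G(9*(-6)))*(-32264 + I(y(-8, 8), 153)) = (11093 + (31/8 + (9*(-6))/8))*(-32264 - 135) = (11093 + (31/8 + (⅛)*(-54)))*(-32399) = (11093 + (31/8 - 27/4))*(-32399) = (11093 - 23/8)*(-32399) = (88721/8)*(-32399) = -2874471679/8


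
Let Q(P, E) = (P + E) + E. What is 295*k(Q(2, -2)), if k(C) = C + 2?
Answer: 0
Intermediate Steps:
Q(P, E) = P + 2*E (Q(P, E) = (E + P) + E = P + 2*E)
k(C) = 2 + C
295*k(Q(2, -2)) = 295*(2 + (2 + 2*(-2))) = 295*(2 + (2 - 4)) = 295*(2 - 2) = 295*0 = 0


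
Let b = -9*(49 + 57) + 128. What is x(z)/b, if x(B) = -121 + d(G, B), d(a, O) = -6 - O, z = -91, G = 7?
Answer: 18/413 ≈ 0.043584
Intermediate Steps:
x(B) = -127 - B (x(B) = -121 + (-6 - B) = -127 - B)
b = -826 (b = -9*106 + 128 = -954 + 128 = -826)
x(z)/b = (-127 - 1*(-91))/(-826) = (-127 + 91)*(-1/826) = -36*(-1/826) = 18/413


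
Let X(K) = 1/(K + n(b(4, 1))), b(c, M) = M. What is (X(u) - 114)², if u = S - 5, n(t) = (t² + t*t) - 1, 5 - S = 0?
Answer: 12769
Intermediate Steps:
S = 5 (S = 5 - 1*0 = 5 + 0 = 5)
n(t) = -1 + 2*t² (n(t) = (t² + t²) - 1 = 2*t² - 1 = -1 + 2*t²)
u = 0 (u = 5 - 5 = 0)
X(K) = 1/(1 + K) (X(K) = 1/(K + (-1 + 2*1²)) = 1/(K + (-1 + 2*1)) = 1/(K + (-1 + 2)) = 1/(K + 1) = 1/(1 + K))
(X(u) - 114)² = (1/(1 + 0) - 114)² = (1/1 - 114)² = (1 - 114)² = (-113)² = 12769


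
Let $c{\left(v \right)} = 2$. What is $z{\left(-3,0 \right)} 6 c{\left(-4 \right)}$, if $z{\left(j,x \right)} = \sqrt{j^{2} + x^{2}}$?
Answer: $36$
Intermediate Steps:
$z{\left(-3,0 \right)} 6 c{\left(-4 \right)} = \sqrt{\left(-3\right)^{2} + 0^{2}} \cdot 6 \cdot 2 = \sqrt{9 + 0} \cdot 6 \cdot 2 = \sqrt{9} \cdot 6 \cdot 2 = 3 \cdot 6 \cdot 2 = 18 \cdot 2 = 36$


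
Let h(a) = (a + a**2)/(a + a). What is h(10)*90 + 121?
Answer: 616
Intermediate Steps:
h(a) = (a + a**2)/(2*a) (h(a) = (a + a**2)/((2*a)) = (a + a**2)*(1/(2*a)) = (a + a**2)/(2*a))
h(10)*90 + 121 = (1/2 + (1/2)*10)*90 + 121 = (1/2 + 5)*90 + 121 = (11/2)*90 + 121 = 495 + 121 = 616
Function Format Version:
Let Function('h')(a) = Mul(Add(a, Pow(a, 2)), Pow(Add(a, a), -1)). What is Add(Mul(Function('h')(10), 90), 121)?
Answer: 616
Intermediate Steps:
Function('h')(a) = Mul(Rational(1, 2), Pow(a, -1), Add(a, Pow(a, 2))) (Function('h')(a) = Mul(Add(a, Pow(a, 2)), Pow(Mul(2, a), -1)) = Mul(Add(a, Pow(a, 2)), Mul(Rational(1, 2), Pow(a, -1))) = Mul(Rational(1, 2), Pow(a, -1), Add(a, Pow(a, 2))))
Add(Mul(Function('h')(10), 90), 121) = Add(Mul(Add(Rational(1, 2), Mul(Rational(1, 2), 10)), 90), 121) = Add(Mul(Add(Rational(1, 2), 5), 90), 121) = Add(Mul(Rational(11, 2), 90), 121) = Add(495, 121) = 616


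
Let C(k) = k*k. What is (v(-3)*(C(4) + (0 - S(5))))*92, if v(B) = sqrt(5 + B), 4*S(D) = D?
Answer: 1357*sqrt(2) ≈ 1919.1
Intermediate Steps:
S(D) = D/4
C(k) = k**2
(v(-3)*(C(4) + (0 - S(5))))*92 = (sqrt(5 - 3)*(4**2 + (0 - 5/4)))*92 = (sqrt(2)*(16 + (0 - 1*5/4)))*92 = (sqrt(2)*(16 + (0 - 5/4)))*92 = (sqrt(2)*(16 - 5/4))*92 = (sqrt(2)*(59/4))*92 = (59*sqrt(2)/4)*92 = 1357*sqrt(2)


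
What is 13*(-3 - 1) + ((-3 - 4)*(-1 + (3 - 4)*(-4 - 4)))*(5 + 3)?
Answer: -444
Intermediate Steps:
13*(-3 - 1) + ((-3 - 4)*(-1 + (3 - 4)*(-4 - 4)))*(5 + 3) = 13*(-4) - 7*(-1 - 1*(-8))*8 = -52 - 7*(-1 + 8)*8 = -52 - 7*7*8 = -52 - 49*8 = -52 - 392 = -444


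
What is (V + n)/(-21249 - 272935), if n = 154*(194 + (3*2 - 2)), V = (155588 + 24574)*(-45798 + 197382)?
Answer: -6827426775/73546 ≈ -92832.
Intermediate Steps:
V = 27309676608 (V = 180162*151584 = 27309676608)
n = 30492 (n = 154*(194 + (6 - 2)) = 154*(194 + 4) = 154*198 = 30492)
(V + n)/(-21249 - 272935) = (27309676608 + 30492)/(-21249 - 272935) = 27309707100/(-294184) = 27309707100*(-1/294184) = -6827426775/73546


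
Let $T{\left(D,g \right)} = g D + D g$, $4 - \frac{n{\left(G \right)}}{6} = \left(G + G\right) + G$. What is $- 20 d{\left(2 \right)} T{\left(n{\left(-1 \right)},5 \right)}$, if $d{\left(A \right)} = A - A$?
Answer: $0$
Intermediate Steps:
$n{\left(G \right)} = 24 - 18 G$ ($n{\left(G \right)} = 24 - 6 \left(\left(G + G\right) + G\right) = 24 - 6 \left(2 G + G\right) = 24 - 6 \cdot 3 G = 24 - 18 G$)
$d{\left(A \right)} = 0$
$T{\left(D,g \right)} = 2 D g$ ($T{\left(D,g \right)} = D g + D g = 2 D g$)
$- 20 d{\left(2 \right)} T{\left(n{\left(-1 \right)},5 \right)} = \left(-20\right) 0 \cdot 2 \left(24 - -18\right) 5 = 0 \cdot 2 \left(24 + 18\right) 5 = 0 \cdot 2 \cdot 42 \cdot 5 = 0 \cdot 420 = 0$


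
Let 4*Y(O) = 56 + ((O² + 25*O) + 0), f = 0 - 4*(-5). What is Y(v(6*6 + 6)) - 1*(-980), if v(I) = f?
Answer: 1219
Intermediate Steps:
f = 20 (f = 0 + 20 = 20)
v(I) = 20
Y(O) = 14 + O²/4 + 25*O/4 (Y(O) = (56 + ((O² + 25*O) + 0))/4 = (56 + (O² + 25*O))/4 = (56 + O² + 25*O)/4 = 14 + O²/4 + 25*O/4)
Y(v(6*6 + 6)) - 1*(-980) = (14 + (¼)*20² + (25/4)*20) - 1*(-980) = (14 + (¼)*400 + 125) + 980 = (14 + 100 + 125) + 980 = 239 + 980 = 1219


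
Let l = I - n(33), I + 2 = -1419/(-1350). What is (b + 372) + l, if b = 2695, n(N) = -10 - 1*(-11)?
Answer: 1379273/450 ≈ 3065.1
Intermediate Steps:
n(N) = 1 (n(N) = -10 + 11 = 1)
I = -427/450 (I = -2 - 1419/(-1350) = -2 - 1419*(-1/1350) = -2 + 473/450 = -427/450 ≈ -0.94889)
l = -877/450 (l = -427/450 - 1*1 = -427/450 - 1 = -877/450 ≈ -1.9489)
(b + 372) + l = (2695 + 372) - 877/450 = 3067 - 877/450 = 1379273/450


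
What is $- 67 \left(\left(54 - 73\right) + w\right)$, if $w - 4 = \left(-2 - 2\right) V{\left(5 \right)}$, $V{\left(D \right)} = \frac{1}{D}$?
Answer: $\frac{5293}{5} \approx 1058.6$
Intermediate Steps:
$w = \frac{16}{5}$ ($w = 4 + \frac{-2 - 2}{5} = 4 - \frac{4}{5} = \frac{16}{5} \approx 3.2$)
$- 67 \left(\left(54 - 73\right) + w\right) = - 67 \left(\left(54 - 73\right) + \frac{16}{5}\right) = - 67 \left(-19 + \frac{16}{5}\right) = \left(-67\right) \left(- \frac{79}{5}\right) = \frac{5293}{5}$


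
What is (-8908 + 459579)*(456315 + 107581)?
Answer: 254131574216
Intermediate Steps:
(-8908 + 459579)*(456315 + 107581) = 450671*563896 = 254131574216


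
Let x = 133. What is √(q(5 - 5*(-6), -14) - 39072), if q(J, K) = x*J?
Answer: I*√34417 ≈ 185.52*I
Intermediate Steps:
q(J, K) = 133*J
√(q(5 - 5*(-6), -14) - 39072) = √(133*(5 - 5*(-6)) - 39072) = √(133*(5 + 30) - 39072) = √(133*35 - 39072) = √(4655 - 39072) = √(-34417) = I*√34417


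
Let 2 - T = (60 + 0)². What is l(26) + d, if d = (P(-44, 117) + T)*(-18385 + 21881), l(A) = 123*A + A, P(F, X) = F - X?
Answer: -13138240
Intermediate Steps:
T = -3598 (T = 2 - (60 + 0)² = 2 - 1*60² = 2 - 1*3600 = 2 - 3600 = -3598)
l(A) = 124*A
d = -13141464 (d = ((-44 - 1*117) - 3598)*(-18385 + 21881) = ((-44 - 117) - 3598)*3496 = (-161 - 3598)*3496 = -3759*3496 = -13141464)
l(26) + d = 124*26 - 13141464 = 3224 - 13141464 = -13138240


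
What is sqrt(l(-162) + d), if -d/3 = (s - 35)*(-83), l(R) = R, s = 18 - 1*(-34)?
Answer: sqrt(4071) ≈ 63.804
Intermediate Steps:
s = 52 (s = 18 + 34 = 52)
d = 4233 (d = -3*(52 - 35)*(-83) = -51*(-83) = -3*(-1411) = 4233)
sqrt(l(-162) + d) = sqrt(-162 + 4233) = sqrt(4071)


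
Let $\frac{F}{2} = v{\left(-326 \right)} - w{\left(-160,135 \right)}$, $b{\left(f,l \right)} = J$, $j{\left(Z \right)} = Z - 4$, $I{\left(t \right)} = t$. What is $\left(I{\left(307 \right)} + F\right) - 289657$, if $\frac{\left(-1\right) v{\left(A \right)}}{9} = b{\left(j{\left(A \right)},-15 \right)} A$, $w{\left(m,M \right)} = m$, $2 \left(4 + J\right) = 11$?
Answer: $-280228$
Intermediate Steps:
$J = \frac{3}{2}$ ($J = -4 + \frac{1}{2} \cdot 11 = -4 + \frac{11}{2} = \frac{3}{2} \approx 1.5$)
$j{\left(Z \right)} = -4 + Z$
$b{\left(f,l \right)} = \frac{3}{2}$
$v{\left(A \right)} = - \frac{27 A}{2}$ ($v{\left(A \right)} = - 9 \frac{3 A}{2} = - \frac{27 A}{2}$)
$F = 9122$ ($F = 2 \left(\left(- \frac{27}{2}\right) \left(-326\right) - -160\right) = 2 \left(4401 + 160\right) = 2 \cdot 4561 = 9122$)
$\left(I{\left(307 \right)} + F\right) - 289657 = \left(307 + 9122\right) - 289657 = 9429 - 289657 = -280228$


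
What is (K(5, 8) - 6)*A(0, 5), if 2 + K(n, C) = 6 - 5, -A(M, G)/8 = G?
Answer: 280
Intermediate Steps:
A(M, G) = -8*G
K(n, C) = -1 (K(n, C) = -2 + (6 - 5) = -2 + 1 = -1)
(K(5, 8) - 6)*A(0, 5) = (-1 - 6)*(-8*5) = -7*(-40) = 280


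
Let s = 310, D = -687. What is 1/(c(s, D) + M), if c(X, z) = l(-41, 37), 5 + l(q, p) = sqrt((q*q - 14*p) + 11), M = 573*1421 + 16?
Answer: 407122/331496645181 - sqrt(1174)/662993290362 ≈ 1.2281e-6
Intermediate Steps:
M = 814249 (M = 814233 + 16 = 814249)
l(q, p) = -5 + sqrt(11 + q**2 - 14*p) (l(q, p) = -5 + sqrt((q*q - 14*p) + 11) = -5 + sqrt((q**2 - 14*p) + 11) = -5 + sqrt(11 + q**2 - 14*p))
c(X, z) = -5 + sqrt(1174) (c(X, z) = -5 + sqrt(11 + (-41)**2 - 14*37) = -5 + sqrt(11 + 1681 - 518) = -5 + sqrt(1174))
1/(c(s, D) + M) = 1/((-5 + sqrt(1174)) + 814249) = 1/(814244 + sqrt(1174))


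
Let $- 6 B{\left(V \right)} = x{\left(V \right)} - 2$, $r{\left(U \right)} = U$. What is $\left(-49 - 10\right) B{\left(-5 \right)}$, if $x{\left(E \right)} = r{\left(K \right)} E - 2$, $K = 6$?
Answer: $- \frac{1003}{3} \approx -334.33$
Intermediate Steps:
$x{\left(E \right)} = -2 + 6 E$ ($x{\left(E \right)} = 6 E - 2 = -2 + 6 E$)
$B{\left(V \right)} = \frac{2}{3} - V$ ($B{\left(V \right)} = - \frac{\left(-2 + 6 V\right) - 2}{6} = - \frac{-4 + 6 V}{6} = \frac{2}{3} - V$)
$\left(-49 - 10\right) B{\left(-5 \right)} = \left(-49 - 10\right) \left(\frac{2}{3} - -5\right) = \left(-49 - 10\right) \left(\frac{2}{3} + 5\right) = \left(-59\right) \frac{17}{3} = - \frac{1003}{3}$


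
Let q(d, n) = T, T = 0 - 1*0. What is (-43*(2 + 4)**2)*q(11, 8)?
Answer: 0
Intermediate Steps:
T = 0 (T = 0 + 0 = 0)
q(d, n) = 0
(-43*(2 + 4)**2)*q(11, 8) = -43*(2 + 4)**2*0 = -43*6**2*0 = -43*36*0 = -1548*0 = 0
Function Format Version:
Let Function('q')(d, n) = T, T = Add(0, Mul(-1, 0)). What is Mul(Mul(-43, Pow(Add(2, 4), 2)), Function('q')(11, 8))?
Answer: 0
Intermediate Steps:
T = 0 (T = Add(0, 0) = 0)
Function('q')(d, n) = 0
Mul(Mul(-43, Pow(Add(2, 4), 2)), Function('q')(11, 8)) = Mul(Mul(-43, Pow(Add(2, 4), 2)), 0) = Mul(Mul(-43, Pow(6, 2)), 0) = Mul(Mul(-43, 36), 0) = Mul(-1548, 0) = 0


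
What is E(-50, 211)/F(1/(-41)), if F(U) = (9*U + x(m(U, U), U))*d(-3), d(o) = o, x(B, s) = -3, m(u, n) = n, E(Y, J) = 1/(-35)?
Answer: -41/13860 ≈ -0.0029582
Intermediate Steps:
E(Y, J) = -1/35
F(U) = 9 - 27*U (F(U) = (9*U - 3)*(-3) = (-3 + 9*U)*(-3) = 9 - 27*U)
E(-50, 211)/F(1/(-41)) = -1/(35*(9 - 27/(-41))) = -1/(35*(9 - 27*(-1/41))) = -1/(35*(9 + 27/41)) = -1/(35*396/41) = -1/35*41/396 = -41/13860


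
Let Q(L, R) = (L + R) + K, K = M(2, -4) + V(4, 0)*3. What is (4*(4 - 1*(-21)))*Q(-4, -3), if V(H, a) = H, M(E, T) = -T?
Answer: 900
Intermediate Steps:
K = 16 (K = -1*(-4) + 4*3 = 4 + 12 = 16)
Q(L, R) = 16 + L + R (Q(L, R) = (L + R) + 16 = 16 + L + R)
(4*(4 - 1*(-21)))*Q(-4, -3) = (4*(4 - 1*(-21)))*(16 - 4 - 3) = (4*(4 + 21))*9 = (4*25)*9 = 100*9 = 900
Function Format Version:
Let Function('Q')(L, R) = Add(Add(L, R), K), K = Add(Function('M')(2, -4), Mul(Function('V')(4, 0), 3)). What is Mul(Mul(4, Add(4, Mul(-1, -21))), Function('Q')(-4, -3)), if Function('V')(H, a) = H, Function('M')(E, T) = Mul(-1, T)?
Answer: 900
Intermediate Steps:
K = 16 (K = Add(Mul(-1, -4), Mul(4, 3)) = Add(4, 12) = 16)
Function('Q')(L, R) = Add(16, L, R) (Function('Q')(L, R) = Add(Add(L, R), 16) = Add(16, L, R))
Mul(Mul(4, Add(4, Mul(-1, -21))), Function('Q')(-4, -3)) = Mul(Mul(4, Add(4, Mul(-1, -21))), Add(16, -4, -3)) = Mul(Mul(4, Add(4, 21)), 9) = Mul(Mul(4, 25), 9) = Mul(100, 9) = 900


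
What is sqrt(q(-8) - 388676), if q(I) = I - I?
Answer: 2*I*sqrt(97169) ≈ 623.44*I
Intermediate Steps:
q(I) = 0
sqrt(q(-8) - 388676) = sqrt(0 - 388676) = sqrt(-388676) = 2*I*sqrt(97169)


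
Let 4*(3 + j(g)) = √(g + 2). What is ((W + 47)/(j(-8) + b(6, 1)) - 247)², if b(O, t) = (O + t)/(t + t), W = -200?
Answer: (-428591*I + 273182*√6)/(I + 2*√6) ≈ 1.1398e+5 - 1.1075e+5*I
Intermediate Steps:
j(g) = -3 + √(2 + g)/4 (j(g) = -3 + √(g + 2)/4 = -3 + √(2 + g)/4)
b(O, t) = (O + t)/(2*t) (b(O, t) = (O + t)/((2*t)) = (O + t)*(1/(2*t)) = (O + t)/(2*t))
((W + 47)/(j(-8) + b(6, 1)) - 247)² = ((-200 + 47)/((-3 + √(2 - 8)/4) + (½)*(6 + 1)/1) - 247)² = (-153/((-3 + √(-6)/4) + (½)*1*7) - 247)² = (-153/((-3 + (I*√6)/4) + 7/2) - 247)² = (-153/((-3 + I*√6/4) + 7/2) - 247)² = (-153/(½ + I*√6/4) - 247)² = (-247 - 153/(½ + I*√6/4))²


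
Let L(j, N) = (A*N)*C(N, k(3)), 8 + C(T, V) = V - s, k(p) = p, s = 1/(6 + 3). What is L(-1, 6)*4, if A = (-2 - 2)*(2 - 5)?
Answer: -1472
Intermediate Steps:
s = ⅑ (s = 1/9 = ⅑ ≈ 0.11111)
C(T, V) = -73/9 + V (C(T, V) = -8 + (V - 1*⅑) = -8 + (V - ⅑) = -8 + (-⅑ + V) = -73/9 + V)
A = 12 (A = -4*(-3) = 12)
L(j, N) = -184*N/3 (L(j, N) = (12*N)*(-73/9 + 3) = (12*N)*(-46/9) = -184*N/3)
L(-1, 6)*4 = -184/3*6*4 = -368*4 = -1472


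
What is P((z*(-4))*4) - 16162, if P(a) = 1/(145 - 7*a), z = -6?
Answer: -8517375/527 ≈ -16162.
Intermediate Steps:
P((z*(-4))*4) - 16162 = -1/(-145 + 7*(-6*(-4)*4)) - 16162 = -1/(-145 + 7*(24*4)) - 16162 = -1/(-145 + 7*96) - 16162 = -1/(-145 + 672) - 16162 = -1/527 - 16162 = -8517375/527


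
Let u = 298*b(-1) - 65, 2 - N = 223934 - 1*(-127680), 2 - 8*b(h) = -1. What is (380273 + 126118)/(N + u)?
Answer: -2025564/1406261 ≈ -1.4404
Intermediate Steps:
b(h) = 3/8 (b(h) = 1/4 - 1/8*(-1) = 1/4 + 1/8 = 3/8)
N = -351612 (N = 2 - (223934 - 1*(-127680)) = 2 - (223934 + 127680) = 2 - 1*351614 = 2 - 351614 = -351612)
u = 187/4 (u = 298*(3/8) - 65 = 447/4 - 65 = 187/4 ≈ 46.750)
(380273 + 126118)/(N + u) = (380273 + 126118)/(-351612 + 187/4) = 506391/(-1406261/4) = 506391*(-4/1406261) = -2025564/1406261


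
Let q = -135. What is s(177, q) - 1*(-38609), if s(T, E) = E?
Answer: 38474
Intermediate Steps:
s(177, q) - 1*(-38609) = -135 - 1*(-38609) = -135 + 38609 = 38474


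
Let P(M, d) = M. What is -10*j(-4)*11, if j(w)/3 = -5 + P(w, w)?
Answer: 2970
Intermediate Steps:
j(w) = -15 + 3*w (j(w) = 3*(-5 + w) = -15 + 3*w)
-10*j(-4)*11 = -10*(-15 + 3*(-4))*11 = -10*(-15 - 12)*11 = -10*(-27)*11 = 270*11 = 2970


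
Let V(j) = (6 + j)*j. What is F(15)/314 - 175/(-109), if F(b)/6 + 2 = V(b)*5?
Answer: 541846/17113 ≈ 31.663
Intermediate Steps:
V(j) = j*(6 + j)
F(b) = -12 + 30*b*(6 + b) (F(b) = -12 + 6*((b*(6 + b))*5) = -12 + 6*(5*b*(6 + b)) = -12 + 30*b*(6 + b))
F(15)/314 - 175/(-109) = (-12 + 30*15*(6 + 15))/314 - 175/(-109) = (-12 + 30*15*21)*(1/314) - 175*(-1/109) = (-12 + 9450)*(1/314) + 175/109 = 9438*(1/314) + 175/109 = 4719/157 + 175/109 = 541846/17113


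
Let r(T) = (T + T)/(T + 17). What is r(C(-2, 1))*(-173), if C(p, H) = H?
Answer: -173/9 ≈ -19.222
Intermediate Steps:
r(T) = 2*T/(17 + T) (r(T) = (2*T)/(17 + T) = 2*T/(17 + T))
r(C(-2, 1))*(-173) = (2*1/(17 + 1))*(-173) = (2*1/18)*(-173) = (2*1*(1/18))*(-173) = (1/9)*(-173) = -173/9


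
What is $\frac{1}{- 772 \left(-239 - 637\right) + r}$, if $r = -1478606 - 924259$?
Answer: $- \frac{1}{1726593} \approx -5.7918 \cdot 10^{-7}$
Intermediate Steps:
$r = -2402865$
$\frac{1}{- 772 \left(-239 - 637\right) + r} = \frac{1}{- 772 \left(-239 - 637\right) - 2402865} = \frac{1}{\left(-772\right) \left(-876\right) - 2402865} = \frac{1}{676272 - 2402865} = \frac{1}{-1726593} = - \frac{1}{1726593}$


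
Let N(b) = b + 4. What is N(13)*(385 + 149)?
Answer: 9078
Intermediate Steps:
N(b) = 4 + b
N(13)*(385 + 149) = (4 + 13)*(385 + 149) = 17*534 = 9078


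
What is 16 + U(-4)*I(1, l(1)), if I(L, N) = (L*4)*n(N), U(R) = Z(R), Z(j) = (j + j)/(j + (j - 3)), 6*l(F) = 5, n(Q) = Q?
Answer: 608/33 ≈ 18.424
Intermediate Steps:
l(F) = ⅚ (l(F) = (⅙)*5 = ⅚)
Z(j) = 2*j/(-3 + 2*j) (Z(j) = (2*j)/(j + (-3 + j)) = (2*j)/(-3 + 2*j) = 2*j/(-3 + 2*j))
U(R) = 2*R/(-3 + 2*R)
I(L, N) = 4*L*N (I(L, N) = (L*4)*N = (4*L)*N = 4*L*N)
16 + U(-4)*I(1, l(1)) = 16 + (2*(-4)/(-3 + 2*(-4)))*(4*1*(⅚)) = 16 + (2*(-4)/(-3 - 8))*(10/3) = 16 + (2*(-4)/(-11))*(10/3) = 16 + (2*(-4)*(-1/11))*(10/3) = 16 + (8/11)*(10/3) = 16 + 80/33 = 608/33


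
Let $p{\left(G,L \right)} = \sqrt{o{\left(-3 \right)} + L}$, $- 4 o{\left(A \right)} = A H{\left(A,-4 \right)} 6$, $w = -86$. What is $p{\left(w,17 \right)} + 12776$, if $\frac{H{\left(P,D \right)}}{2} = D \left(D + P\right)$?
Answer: $12776 + \sqrt{269} \approx 12792.0$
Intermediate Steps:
$H{\left(P,D \right)} = 2 D \left(D + P\right)$
$o{\left(A \right)} = - \frac{3 A \left(32 - 8 A\right)}{2}$ ($o{\left(A \right)} = - \frac{A 2 \left(-4\right) \left(-4 + A\right) 6}{4} = - \frac{A \left(32 - 8 A\right) 6}{4} = - \frac{6 A \left(32 - 8 A\right)}{4} = - \frac{3 A \left(32 - 8 A\right)}{2}$)
$p{\left(G,L \right)} = \sqrt{252 + L}$ ($p{\left(G,L \right)} = \sqrt{12 \left(-3\right) \left(-4 - 3\right) + L} = \sqrt{12 \left(-3\right) \left(-7\right) + L} = \sqrt{252 + L}$)
$p{\left(w,17 \right)} + 12776 = \sqrt{252 + 17} + 12776 = \sqrt{269} + 12776 = 12776 + \sqrt{269}$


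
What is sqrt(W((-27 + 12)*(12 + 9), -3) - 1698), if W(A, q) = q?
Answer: 9*I*sqrt(21) ≈ 41.243*I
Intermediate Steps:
sqrt(W((-27 + 12)*(12 + 9), -3) - 1698) = sqrt(-3 - 1698) = sqrt(-1701) = 9*I*sqrt(21)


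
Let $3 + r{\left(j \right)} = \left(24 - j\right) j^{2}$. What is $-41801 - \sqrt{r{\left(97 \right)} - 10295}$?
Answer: $-41801 - i \sqrt{697155} \approx -41801.0 - 834.96 i$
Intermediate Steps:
$r{\left(j \right)} = -3 + j^{2} \left(24 - j\right)$ ($r{\left(j \right)} = -3 + \left(24 - j\right) j^{2} = -3 + j^{2} \left(24 - j\right)$)
$-41801 - \sqrt{r{\left(97 \right)} - 10295} = -41801 - \sqrt{\left(-3 - 97^{3} + 24 \cdot 97^{2}\right) - 10295} = -41801 - \sqrt{\left(-3 - 912673 + 24 \cdot 9409\right) - 10295} = -41801 - \sqrt{\left(-3 - 912673 + 225816\right) - 10295} = -41801 - \sqrt{-686860 - 10295} = -41801 - \sqrt{-697155} = -41801 - i \sqrt{697155}$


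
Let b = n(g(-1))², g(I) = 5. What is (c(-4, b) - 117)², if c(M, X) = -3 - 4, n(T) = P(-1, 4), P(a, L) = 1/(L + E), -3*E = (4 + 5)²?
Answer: 15376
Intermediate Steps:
E = -27 (E = -(4 + 5)²/3 = -⅓*9² = -⅓*81 = -27)
P(a, L) = 1/(-27 + L) (P(a, L) = 1/(L - 27) = 1/(-27 + L))
n(T) = -1/23 (n(T) = 1/(-27 + 4) = 1/(-23) = -1/23)
b = 1/529 (b = (-1/23)² = 1/529 ≈ 0.0018904)
c(M, X) = -7
(c(-4, b) - 117)² = (-7 - 117)² = (-124)² = 15376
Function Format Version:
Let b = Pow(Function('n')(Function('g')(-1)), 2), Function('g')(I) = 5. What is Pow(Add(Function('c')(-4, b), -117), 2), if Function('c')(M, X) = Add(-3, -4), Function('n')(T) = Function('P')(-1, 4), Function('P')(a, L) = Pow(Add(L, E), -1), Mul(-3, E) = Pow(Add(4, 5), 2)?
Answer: 15376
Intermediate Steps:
E = -27 (E = Mul(Rational(-1, 3), Pow(Add(4, 5), 2)) = Mul(Rational(-1, 3), Pow(9, 2)) = Mul(Rational(-1, 3), 81) = -27)
Function('P')(a, L) = Pow(Add(-27, L), -1) (Function('P')(a, L) = Pow(Add(L, -27), -1) = Pow(Add(-27, L), -1))
Function('n')(T) = Rational(-1, 23) (Function('n')(T) = Pow(Add(-27, 4), -1) = Pow(-23, -1) = Rational(-1, 23))
b = Rational(1, 529) (b = Pow(Rational(-1, 23), 2) = Rational(1, 529) ≈ 0.0018904)
Function('c')(M, X) = -7
Pow(Add(Function('c')(-4, b), -117), 2) = Pow(Add(-7, -117), 2) = Pow(-124, 2) = 15376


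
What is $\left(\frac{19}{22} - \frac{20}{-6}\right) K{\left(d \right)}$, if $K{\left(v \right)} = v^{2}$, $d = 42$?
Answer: $\frac{81438}{11} \approx 7403.5$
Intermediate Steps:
$\left(\frac{19}{22} - \frac{20}{-6}\right) K{\left(d \right)} = \left(\frac{19}{22} - \frac{20}{-6}\right) 42^{2} = \left(19 \cdot \frac{1}{22} - - \frac{10}{3}\right) 1764 = \left(\frac{19}{22} + \frac{10}{3}\right) 1764 = \frac{277}{66} \cdot 1764 = \frac{81438}{11}$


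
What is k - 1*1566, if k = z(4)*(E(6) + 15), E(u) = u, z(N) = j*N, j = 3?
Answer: -1314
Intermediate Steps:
z(N) = 3*N
k = 252 (k = (3*4)*(6 + 15) = 12*21 = 252)
k - 1*1566 = 252 - 1*1566 = 252 - 1566 = -1314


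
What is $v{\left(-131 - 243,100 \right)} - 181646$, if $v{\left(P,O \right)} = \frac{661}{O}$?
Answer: $- \frac{18163939}{100} \approx -1.8164 \cdot 10^{5}$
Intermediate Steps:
$v{\left(-131 - 243,100 \right)} - 181646 = \frac{661}{100} - 181646 = - \frac{18163939}{100}$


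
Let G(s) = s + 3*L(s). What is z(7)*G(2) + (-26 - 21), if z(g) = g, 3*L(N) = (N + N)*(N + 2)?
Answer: 79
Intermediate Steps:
L(N) = 2*N*(2 + N)/3 (L(N) = ((N + N)*(N + 2))/3 = ((2*N)*(2 + N))/3 = (2*N*(2 + N))/3 = 2*N*(2 + N)/3)
G(s) = s + 2*s*(2 + s) (G(s) = s + 3*(2*s*(2 + s)/3) = s + 2*s*(2 + s))
z(7)*G(2) + (-26 - 21) = 7*(2*(5 + 2*2)) + (-26 - 21) = 7*(2*(5 + 4)) - 47 = 7*(2*9) - 47 = 7*18 - 47 = 126 - 47 = 79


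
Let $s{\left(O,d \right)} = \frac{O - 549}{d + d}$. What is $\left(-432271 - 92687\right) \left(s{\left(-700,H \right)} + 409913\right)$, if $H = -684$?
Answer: $- \frac{49062770051869}{228} \approx -2.1519 \cdot 10^{11}$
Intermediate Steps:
$s{\left(O,d \right)} = \frac{-549 + O}{2 d}$
$\left(-432271 - 92687\right) \left(s{\left(-700,H \right)} + 409913\right) = \left(-432271 - 92687\right) \left(\frac{-549 - 700}{2 \left(-684\right)} + 409913\right) = - 524958 \left(\frac{1}{2} \left(- \frac{1}{684}\right) \left(-1249\right) + 409913\right) = - 524958 \left(\frac{1249}{1368} + 409913\right) = \left(-524958\right) \frac{560762233}{1368} = - \frac{49062770051869}{228}$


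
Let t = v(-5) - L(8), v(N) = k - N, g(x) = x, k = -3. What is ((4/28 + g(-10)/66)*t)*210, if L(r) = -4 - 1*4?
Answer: -200/11 ≈ -18.182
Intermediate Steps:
v(N) = -3 - N
L(r) = -8 (L(r) = -4 - 4 = -8)
t = 10 (t = (-3 - 1*(-5)) - 1*(-8) = (-3 + 5) + 8 = 2 + 8 = 10)
((4/28 + g(-10)/66)*t)*210 = ((4/28 - 10/66)*10)*210 = ((4*(1/28) - 10*1/66)*10)*210 = ((⅐ - 5/33)*10)*210 = -2/231*10*210 = -20/231*210 = -200/11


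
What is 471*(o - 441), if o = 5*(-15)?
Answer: -243036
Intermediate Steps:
o = -75
471*(o - 441) = 471*(-75 - 441) = 471*(-516) = -243036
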